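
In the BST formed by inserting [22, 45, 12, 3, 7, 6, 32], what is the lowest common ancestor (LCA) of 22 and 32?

Tree insertion order: [22, 45, 12, 3, 7, 6, 32]
Tree (level-order array): [22, 12, 45, 3, None, 32, None, None, 7, None, None, 6]
In a BST, the LCA of p=22, q=32 is the first node v on the
root-to-leaf path with p <= v <= q (go left if both < v, right if both > v).
Walk from root:
  at 22: 22 <= 22 <= 32, this is the LCA
LCA = 22


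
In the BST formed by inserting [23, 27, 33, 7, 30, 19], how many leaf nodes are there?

Tree built from: [23, 27, 33, 7, 30, 19]
Tree (level-order array): [23, 7, 27, None, 19, None, 33, None, None, 30]
Rule: A leaf has 0 children.
Per-node child counts:
  node 23: 2 child(ren)
  node 7: 1 child(ren)
  node 19: 0 child(ren)
  node 27: 1 child(ren)
  node 33: 1 child(ren)
  node 30: 0 child(ren)
Matching nodes: [19, 30]
Count of leaf nodes: 2


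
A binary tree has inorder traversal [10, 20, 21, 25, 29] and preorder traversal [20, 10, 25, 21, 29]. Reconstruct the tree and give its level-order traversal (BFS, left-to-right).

Inorder:  [10, 20, 21, 25, 29]
Preorder: [20, 10, 25, 21, 29]
Algorithm: preorder visits root first, so consume preorder in order;
for each root, split the current inorder slice at that value into
left-subtree inorder and right-subtree inorder, then recurse.
Recursive splits:
  root=20; inorder splits into left=[10], right=[21, 25, 29]
  root=10; inorder splits into left=[], right=[]
  root=25; inorder splits into left=[21], right=[29]
  root=21; inorder splits into left=[], right=[]
  root=29; inorder splits into left=[], right=[]
Reconstructed level-order: [20, 10, 25, 21, 29]


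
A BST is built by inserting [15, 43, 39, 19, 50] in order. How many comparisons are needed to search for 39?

Search path for 39: 15 -> 43 -> 39
Found: True
Comparisons: 3


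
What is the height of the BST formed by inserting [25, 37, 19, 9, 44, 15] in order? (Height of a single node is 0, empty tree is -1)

Insertion order: [25, 37, 19, 9, 44, 15]
Tree (level-order array): [25, 19, 37, 9, None, None, 44, None, 15]
Compute height bottom-up (empty subtree = -1):
  height(15) = 1 + max(-1, -1) = 0
  height(9) = 1 + max(-1, 0) = 1
  height(19) = 1 + max(1, -1) = 2
  height(44) = 1 + max(-1, -1) = 0
  height(37) = 1 + max(-1, 0) = 1
  height(25) = 1 + max(2, 1) = 3
Height = 3


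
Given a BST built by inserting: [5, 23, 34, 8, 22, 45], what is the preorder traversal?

Tree insertion order: [5, 23, 34, 8, 22, 45]
Tree (level-order array): [5, None, 23, 8, 34, None, 22, None, 45]
Preorder traversal: [5, 23, 8, 22, 34, 45]


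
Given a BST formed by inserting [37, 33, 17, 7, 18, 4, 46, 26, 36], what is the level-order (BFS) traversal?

Tree insertion order: [37, 33, 17, 7, 18, 4, 46, 26, 36]
Tree (level-order array): [37, 33, 46, 17, 36, None, None, 7, 18, None, None, 4, None, None, 26]
BFS from the root, enqueuing left then right child of each popped node:
  queue [37] -> pop 37, enqueue [33, 46], visited so far: [37]
  queue [33, 46] -> pop 33, enqueue [17, 36], visited so far: [37, 33]
  queue [46, 17, 36] -> pop 46, enqueue [none], visited so far: [37, 33, 46]
  queue [17, 36] -> pop 17, enqueue [7, 18], visited so far: [37, 33, 46, 17]
  queue [36, 7, 18] -> pop 36, enqueue [none], visited so far: [37, 33, 46, 17, 36]
  queue [7, 18] -> pop 7, enqueue [4], visited so far: [37, 33, 46, 17, 36, 7]
  queue [18, 4] -> pop 18, enqueue [26], visited so far: [37, 33, 46, 17, 36, 7, 18]
  queue [4, 26] -> pop 4, enqueue [none], visited so far: [37, 33, 46, 17, 36, 7, 18, 4]
  queue [26] -> pop 26, enqueue [none], visited so far: [37, 33, 46, 17, 36, 7, 18, 4, 26]
Result: [37, 33, 46, 17, 36, 7, 18, 4, 26]


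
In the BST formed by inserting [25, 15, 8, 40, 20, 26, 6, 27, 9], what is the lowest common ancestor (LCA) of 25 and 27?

Tree insertion order: [25, 15, 8, 40, 20, 26, 6, 27, 9]
Tree (level-order array): [25, 15, 40, 8, 20, 26, None, 6, 9, None, None, None, 27]
In a BST, the LCA of p=25, q=27 is the first node v on the
root-to-leaf path with p <= v <= q (go left if both < v, right if both > v).
Walk from root:
  at 25: 25 <= 25 <= 27, this is the LCA
LCA = 25


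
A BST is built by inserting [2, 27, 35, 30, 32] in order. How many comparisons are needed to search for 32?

Search path for 32: 2 -> 27 -> 35 -> 30 -> 32
Found: True
Comparisons: 5


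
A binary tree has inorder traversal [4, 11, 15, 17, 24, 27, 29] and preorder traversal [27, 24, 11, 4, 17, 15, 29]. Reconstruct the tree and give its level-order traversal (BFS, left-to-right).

Inorder:  [4, 11, 15, 17, 24, 27, 29]
Preorder: [27, 24, 11, 4, 17, 15, 29]
Algorithm: preorder visits root first, so consume preorder in order;
for each root, split the current inorder slice at that value into
left-subtree inorder and right-subtree inorder, then recurse.
Recursive splits:
  root=27; inorder splits into left=[4, 11, 15, 17, 24], right=[29]
  root=24; inorder splits into left=[4, 11, 15, 17], right=[]
  root=11; inorder splits into left=[4], right=[15, 17]
  root=4; inorder splits into left=[], right=[]
  root=17; inorder splits into left=[15], right=[]
  root=15; inorder splits into left=[], right=[]
  root=29; inorder splits into left=[], right=[]
Reconstructed level-order: [27, 24, 29, 11, 4, 17, 15]


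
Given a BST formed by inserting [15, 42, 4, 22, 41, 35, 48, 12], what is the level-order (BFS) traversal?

Tree insertion order: [15, 42, 4, 22, 41, 35, 48, 12]
Tree (level-order array): [15, 4, 42, None, 12, 22, 48, None, None, None, 41, None, None, 35]
BFS from the root, enqueuing left then right child of each popped node:
  queue [15] -> pop 15, enqueue [4, 42], visited so far: [15]
  queue [4, 42] -> pop 4, enqueue [12], visited so far: [15, 4]
  queue [42, 12] -> pop 42, enqueue [22, 48], visited so far: [15, 4, 42]
  queue [12, 22, 48] -> pop 12, enqueue [none], visited so far: [15, 4, 42, 12]
  queue [22, 48] -> pop 22, enqueue [41], visited so far: [15, 4, 42, 12, 22]
  queue [48, 41] -> pop 48, enqueue [none], visited so far: [15, 4, 42, 12, 22, 48]
  queue [41] -> pop 41, enqueue [35], visited so far: [15, 4, 42, 12, 22, 48, 41]
  queue [35] -> pop 35, enqueue [none], visited so far: [15, 4, 42, 12, 22, 48, 41, 35]
Result: [15, 4, 42, 12, 22, 48, 41, 35]


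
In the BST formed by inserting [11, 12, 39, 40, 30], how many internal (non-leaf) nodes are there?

Tree built from: [11, 12, 39, 40, 30]
Tree (level-order array): [11, None, 12, None, 39, 30, 40]
Rule: An internal node has at least one child.
Per-node child counts:
  node 11: 1 child(ren)
  node 12: 1 child(ren)
  node 39: 2 child(ren)
  node 30: 0 child(ren)
  node 40: 0 child(ren)
Matching nodes: [11, 12, 39]
Count of internal (non-leaf) nodes: 3


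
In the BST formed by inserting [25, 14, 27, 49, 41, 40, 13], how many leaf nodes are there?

Tree built from: [25, 14, 27, 49, 41, 40, 13]
Tree (level-order array): [25, 14, 27, 13, None, None, 49, None, None, 41, None, 40]
Rule: A leaf has 0 children.
Per-node child counts:
  node 25: 2 child(ren)
  node 14: 1 child(ren)
  node 13: 0 child(ren)
  node 27: 1 child(ren)
  node 49: 1 child(ren)
  node 41: 1 child(ren)
  node 40: 0 child(ren)
Matching nodes: [13, 40]
Count of leaf nodes: 2


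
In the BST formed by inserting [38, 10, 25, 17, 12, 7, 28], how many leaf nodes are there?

Tree built from: [38, 10, 25, 17, 12, 7, 28]
Tree (level-order array): [38, 10, None, 7, 25, None, None, 17, 28, 12]
Rule: A leaf has 0 children.
Per-node child counts:
  node 38: 1 child(ren)
  node 10: 2 child(ren)
  node 7: 0 child(ren)
  node 25: 2 child(ren)
  node 17: 1 child(ren)
  node 12: 0 child(ren)
  node 28: 0 child(ren)
Matching nodes: [7, 12, 28]
Count of leaf nodes: 3


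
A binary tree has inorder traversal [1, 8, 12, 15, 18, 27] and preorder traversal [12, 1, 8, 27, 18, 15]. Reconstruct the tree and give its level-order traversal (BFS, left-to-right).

Inorder:  [1, 8, 12, 15, 18, 27]
Preorder: [12, 1, 8, 27, 18, 15]
Algorithm: preorder visits root first, so consume preorder in order;
for each root, split the current inorder slice at that value into
left-subtree inorder and right-subtree inorder, then recurse.
Recursive splits:
  root=12; inorder splits into left=[1, 8], right=[15, 18, 27]
  root=1; inorder splits into left=[], right=[8]
  root=8; inorder splits into left=[], right=[]
  root=27; inorder splits into left=[15, 18], right=[]
  root=18; inorder splits into left=[15], right=[]
  root=15; inorder splits into left=[], right=[]
Reconstructed level-order: [12, 1, 27, 8, 18, 15]


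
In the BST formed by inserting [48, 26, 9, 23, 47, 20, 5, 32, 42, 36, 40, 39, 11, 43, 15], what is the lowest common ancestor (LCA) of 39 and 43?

Tree insertion order: [48, 26, 9, 23, 47, 20, 5, 32, 42, 36, 40, 39, 11, 43, 15]
Tree (level-order array): [48, 26, None, 9, 47, 5, 23, 32, None, None, None, 20, None, None, 42, 11, None, 36, 43, None, 15, None, 40, None, None, None, None, 39]
In a BST, the LCA of p=39, q=43 is the first node v on the
root-to-leaf path with p <= v <= q (go left if both < v, right if both > v).
Walk from root:
  at 48: both 39 and 43 < 48, go left
  at 26: both 39 and 43 > 26, go right
  at 47: both 39 and 43 < 47, go left
  at 32: both 39 and 43 > 32, go right
  at 42: 39 <= 42 <= 43, this is the LCA
LCA = 42


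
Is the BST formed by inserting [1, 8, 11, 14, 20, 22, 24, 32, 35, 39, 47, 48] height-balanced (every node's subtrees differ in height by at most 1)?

Tree (level-order array): [1, None, 8, None, 11, None, 14, None, 20, None, 22, None, 24, None, 32, None, 35, None, 39, None, 47, None, 48]
Definition: a tree is height-balanced if, at every node, |h(left) - h(right)| <= 1 (empty subtree has height -1).
Bottom-up per-node check:
  node 48: h_left=-1, h_right=-1, diff=0 [OK], height=0
  node 47: h_left=-1, h_right=0, diff=1 [OK], height=1
  node 39: h_left=-1, h_right=1, diff=2 [FAIL (|-1-1|=2 > 1)], height=2
  node 35: h_left=-1, h_right=2, diff=3 [FAIL (|-1-2|=3 > 1)], height=3
  node 32: h_left=-1, h_right=3, diff=4 [FAIL (|-1-3|=4 > 1)], height=4
  node 24: h_left=-1, h_right=4, diff=5 [FAIL (|-1-4|=5 > 1)], height=5
  node 22: h_left=-1, h_right=5, diff=6 [FAIL (|-1-5|=6 > 1)], height=6
  node 20: h_left=-1, h_right=6, diff=7 [FAIL (|-1-6|=7 > 1)], height=7
  node 14: h_left=-1, h_right=7, diff=8 [FAIL (|-1-7|=8 > 1)], height=8
  node 11: h_left=-1, h_right=8, diff=9 [FAIL (|-1-8|=9 > 1)], height=9
  node 8: h_left=-1, h_right=9, diff=10 [FAIL (|-1-9|=10 > 1)], height=10
  node 1: h_left=-1, h_right=10, diff=11 [FAIL (|-1-10|=11 > 1)], height=11
Node 39 violates the condition: |-1 - 1| = 2 > 1.
Result: Not balanced


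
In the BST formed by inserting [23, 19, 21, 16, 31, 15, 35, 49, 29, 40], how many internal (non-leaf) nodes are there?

Tree built from: [23, 19, 21, 16, 31, 15, 35, 49, 29, 40]
Tree (level-order array): [23, 19, 31, 16, 21, 29, 35, 15, None, None, None, None, None, None, 49, None, None, 40]
Rule: An internal node has at least one child.
Per-node child counts:
  node 23: 2 child(ren)
  node 19: 2 child(ren)
  node 16: 1 child(ren)
  node 15: 0 child(ren)
  node 21: 0 child(ren)
  node 31: 2 child(ren)
  node 29: 0 child(ren)
  node 35: 1 child(ren)
  node 49: 1 child(ren)
  node 40: 0 child(ren)
Matching nodes: [23, 19, 16, 31, 35, 49]
Count of internal (non-leaf) nodes: 6


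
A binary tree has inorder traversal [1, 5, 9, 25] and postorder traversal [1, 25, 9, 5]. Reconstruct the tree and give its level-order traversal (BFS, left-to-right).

Inorder:   [1, 5, 9, 25]
Postorder: [1, 25, 9, 5]
Algorithm: postorder visits root last, so walk postorder right-to-left;
each value is the root of the current inorder slice — split it at that
value, recurse on the right subtree first, then the left.
Recursive splits:
  root=5; inorder splits into left=[1], right=[9, 25]
  root=9; inorder splits into left=[], right=[25]
  root=25; inorder splits into left=[], right=[]
  root=1; inorder splits into left=[], right=[]
Reconstructed level-order: [5, 1, 9, 25]


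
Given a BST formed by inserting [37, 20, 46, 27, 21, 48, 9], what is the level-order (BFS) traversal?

Tree insertion order: [37, 20, 46, 27, 21, 48, 9]
Tree (level-order array): [37, 20, 46, 9, 27, None, 48, None, None, 21]
BFS from the root, enqueuing left then right child of each popped node:
  queue [37] -> pop 37, enqueue [20, 46], visited so far: [37]
  queue [20, 46] -> pop 20, enqueue [9, 27], visited so far: [37, 20]
  queue [46, 9, 27] -> pop 46, enqueue [48], visited so far: [37, 20, 46]
  queue [9, 27, 48] -> pop 9, enqueue [none], visited so far: [37, 20, 46, 9]
  queue [27, 48] -> pop 27, enqueue [21], visited so far: [37, 20, 46, 9, 27]
  queue [48, 21] -> pop 48, enqueue [none], visited so far: [37, 20, 46, 9, 27, 48]
  queue [21] -> pop 21, enqueue [none], visited so far: [37, 20, 46, 9, 27, 48, 21]
Result: [37, 20, 46, 9, 27, 48, 21]


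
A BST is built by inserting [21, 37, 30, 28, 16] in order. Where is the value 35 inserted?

Starting tree (level order): [21, 16, 37, None, None, 30, None, 28]
Insertion path: 21 -> 37 -> 30
Result: insert 35 as right child of 30
Final tree (level order): [21, 16, 37, None, None, 30, None, 28, 35]


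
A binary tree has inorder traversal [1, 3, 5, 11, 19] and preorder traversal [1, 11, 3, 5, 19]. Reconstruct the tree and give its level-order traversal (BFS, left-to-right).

Inorder:  [1, 3, 5, 11, 19]
Preorder: [1, 11, 3, 5, 19]
Algorithm: preorder visits root first, so consume preorder in order;
for each root, split the current inorder slice at that value into
left-subtree inorder and right-subtree inorder, then recurse.
Recursive splits:
  root=1; inorder splits into left=[], right=[3, 5, 11, 19]
  root=11; inorder splits into left=[3, 5], right=[19]
  root=3; inorder splits into left=[], right=[5]
  root=5; inorder splits into left=[], right=[]
  root=19; inorder splits into left=[], right=[]
Reconstructed level-order: [1, 11, 3, 19, 5]


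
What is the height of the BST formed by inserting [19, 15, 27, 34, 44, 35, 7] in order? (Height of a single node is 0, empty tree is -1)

Insertion order: [19, 15, 27, 34, 44, 35, 7]
Tree (level-order array): [19, 15, 27, 7, None, None, 34, None, None, None, 44, 35]
Compute height bottom-up (empty subtree = -1):
  height(7) = 1 + max(-1, -1) = 0
  height(15) = 1 + max(0, -1) = 1
  height(35) = 1 + max(-1, -1) = 0
  height(44) = 1 + max(0, -1) = 1
  height(34) = 1 + max(-1, 1) = 2
  height(27) = 1 + max(-1, 2) = 3
  height(19) = 1 + max(1, 3) = 4
Height = 4


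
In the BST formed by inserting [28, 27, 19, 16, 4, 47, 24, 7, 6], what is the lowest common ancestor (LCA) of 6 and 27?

Tree insertion order: [28, 27, 19, 16, 4, 47, 24, 7, 6]
Tree (level-order array): [28, 27, 47, 19, None, None, None, 16, 24, 4, None, None, None, None, 7, 6]
In a BST, the LCA of p=6, q=27 is the first node v on the
root-to-leaf path with p <= v <= q (go left if both < v, right if both > v).
Walk from root:
  at 28: both 6 and 27 < 28, go left
  at 27: 6 <= 27 <= 27, this is the LCA
LCA = 27


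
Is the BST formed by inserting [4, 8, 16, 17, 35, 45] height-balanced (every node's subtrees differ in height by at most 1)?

Tree (level-order array): [4, None, 8, None, 16, None, 17, None, 35, None, 45]
Definition: a tree is height-balanced if, at every node, |h(left) - h(right)| <= 1 (empty subtree has height -1).
Bottom-up per-node check:
  node 45: h_left=-1, h_right=-1, diff=0 [OK], height=0
  node 35: h_left=-1, h_right=0, diff=1 [OK], height=1
  node 17: h_left=-1, h_right=1, diff=2 [FAIL (|-1-1|=2 > 1)], height=2
  node 16: h_left=-1, h_right=2, diff=3 [FAIL (|-1-2|=3 > 1)], height=3
  node 8: h_left=-1, h_right=3, diff=4 [FAIL (|-1-3|=4 > 1)], height=4
  node 4: h_left=-1, h_right=4, diff=5 [FAIL (|-1-4|=5 > 1)], height=5
Node 17 violates the condition: |-1 - 1| = 2 > 1.
Result: Not balanced


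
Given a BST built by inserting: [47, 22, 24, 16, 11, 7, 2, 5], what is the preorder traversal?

Tree insertion order: [47, 22, 24, 16, 11, 7, 2, 5]
Tree (level-order array): [47, 22, None, 16, 24, 11, None, None, None, 7, None, 2, None, None, 5]
Preorder traversal: [47, 22, 16, 11, 7, 2, 5, 24]


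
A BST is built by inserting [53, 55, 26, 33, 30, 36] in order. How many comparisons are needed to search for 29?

Search path for 29: 53 -> 26 -> 33 -> 30
Found: False
Comparisons: 4


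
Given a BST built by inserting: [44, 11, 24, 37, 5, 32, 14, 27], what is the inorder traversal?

Tree insertion order: [44, 11, 24, 37, 5, 32, 14, 27]
Tree (level-order array): [44, 11, None, 5, 24, None, None, 14, 37, None, None, 32, None, 27]
Inorder traversal: [5, 11, 14, 24, 27, 32, 37, 44]


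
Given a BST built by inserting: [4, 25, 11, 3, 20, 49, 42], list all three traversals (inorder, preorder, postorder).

Tree insertion order: [4, 25, 11, 3, 20, 49, 42]
Tree (level-order array): [4, 3, 25, None, None, 11, 49, None, 20, 42]
Inorder (L, root, R): [3, 4, 11, 20, 25, 42, 49]
Preorder (root, L, R): [4, 3, 25, 11, 20, 49, 42]
Postorder (L, R, root): [3, 20, 11, 42, 49, 25, 4]


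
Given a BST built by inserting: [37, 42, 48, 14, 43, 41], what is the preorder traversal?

Tree insertion order: [37, 42, 48, 14, 43, 41]
Tree (level-order array): [37, 14, 42, None, None, 41, 48, None, None, 43]
Preorder traversal: [37, 14, 42, 41, 48, 43]


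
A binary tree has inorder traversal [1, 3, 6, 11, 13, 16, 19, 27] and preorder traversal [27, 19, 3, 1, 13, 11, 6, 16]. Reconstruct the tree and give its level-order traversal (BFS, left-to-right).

Inorder:  [1, 3, 6, 11, 13, 16, 19, 27]
Preorder: [27, 19, 3, 1, 13, 11, 6, 16]
Algorithm: preorder visits root first, so consume preorder in order;
for each root, split the current inorder slice at that value into
left-subtree inorder and right-subtree inorder, then recurse.
Recursive splits:
  root=27; inorder splits into left=[1, 3, 6, 11, 13, 16, 19], right=[]
  root=19; inorder splits into left=[1, 3, 6, 11, 13, 16], right=[]
  root=3; inorder splits into left=[1], right=[6, 11, 13, 16]
  root=1; inorder splits into left=[], right=[]
  root=13; inorder splits into left=[6, 11], right=[16]
  root=11; inorder splits into left=[6], right=[]
  root=6; inorder splits into left=[], right=[]
  root=16; inorder splits into left=[], right=[]
Reconstructed level-order: [27, 19, 3, 1, 13, 11, 16, 6]


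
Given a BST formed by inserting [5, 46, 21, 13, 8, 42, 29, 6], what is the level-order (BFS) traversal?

Tree insertion order: [5, 46, 21, 13, 8, 42, 29, 6]
Tree (level-order array): [5, None, 46, 21, None, 13, 42, 8, None, 29, None, 6]
BFS from the root, enqueuing left then right child of each popped node:
  queue [5] -> pop 5, enqueue [46], visited so far: [5]
  queue [46] -> pop 46, enqueue [21], visited so far: [5, 46]
  queue [21] -> pop 21, enqueue [13, 42], visited so far: [5, 46, 21]
  queue [13, 42] -> pop 13, enqueue [8], visited so far: [5, 46, 21, 13]
  queue [42, 8] -> pop 42, enqueue [29], visited so far: [5, 46, 21, 13, 42]
  queue [8, 29] -> pop 8, enqueue [6], visited so far: [5, 46, 21, 13, 42, 8]
  queue [29, 6] -> pop 29, enqueue [none], visited so far: [5, 46, 21, 13, 42, 8, 29]
  queue [6] -> pop 6, enqueue [none], visited so far: [5, 46, 21, 13, 42, 8, 29, 6]
Result: [5, 46, 21, 13, 42, 8, 29, 6]


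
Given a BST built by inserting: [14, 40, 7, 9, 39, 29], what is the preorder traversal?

Tree insertion order: [14, 40, 7, 9, 39, 29]
Tree (level-order array): [14, 7, 40, None, 9, 39, None, None, None, 29]
Preorder traversal: [14, 7, 9, 40, 39, 29]


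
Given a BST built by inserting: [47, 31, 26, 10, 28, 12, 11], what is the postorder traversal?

Tree insertion order: [47, 31, 26, 10, 28, 12, 11]
Tree (level-order array): [47, 31, None, 26, None, 10, 28, None, 12, None, None, 11]
Postorder traversal: [11, 12, 10, 28, 26, 31, 47]


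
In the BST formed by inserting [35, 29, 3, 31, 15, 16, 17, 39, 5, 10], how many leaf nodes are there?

Tree built from: [35, 29, 3, 31, 15, 16, 17, 39, 5, 10]
Tree (level-order array): [35, 29, 39, 3, 31, None, None, None, 15, None, None, 5, 16, None, 10, None, 17]
Rule: A leaf has 0 children.
Per-node child counts:
  node 35: 2 child(ren)
  node 29: 2 child(ren)
  node 3: 1 child(ren)
  node 15: 2 child(ren)
  node 5: 1 child(ren)
  node 10: 0 child(ren)
  node 16: 1 child(ren)
  node 17: 0 child(ren)
  node 31: 0 child(ren)
  node 39: 0 child(ren)
Matching nodes: [10, 17, 31, 39]
Count of leaf nodes: 4


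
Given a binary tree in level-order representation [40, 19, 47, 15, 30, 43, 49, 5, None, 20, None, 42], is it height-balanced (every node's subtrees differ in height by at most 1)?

Tree (level-order array): [40, 19, 47, 15, 30, 43, 49, 5, None, 20, None, 42]
Definition: a tree is height-balanced if, at every node, |h(left) - h(right)| <= 1 (empty subtree has height -1).
Bottom-up per-node check:
  node 5: h_left=-1, h_right=-1, diff=0 [OK], height=0
  node 15: h_left=0, h_right=-1, diff=1 [OK], height=1
  node 20: h_left=-1, h_right=-1, diff=0 [OK], height=0
  node 30: h_left=0, h_right=-1, diff=1 [OK], height=1
  node 19: h_left=1, h_right=1, diff=0 [OK], height=2
  node 42: h_left=-1, h_right=-1, diff=0 [OK], height=0
  node 43: h_left=0, h_right=-1, diff=1 [OK], height=1
  node 49: h_left=-1, h_right=-1, diff=0 [OK], height=0
  node 47: h_left=1, h_right=0, diff=1 [OK], height=2
  node 40: h_left=2, h_right=2, diff=0 [OK], height=3
All nodes satisfy the balance condition.
Result: Balanced


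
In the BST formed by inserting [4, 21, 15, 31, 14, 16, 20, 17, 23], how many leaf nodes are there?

Tree built from: [4, 21, 15, 31, 14, 16, 20, 17, 23]
Tree (level-order array): [4, None, 21, 15, 31, 14, 16, 23, None, None, None, None, 20, None, None, 17]
Rule: A leaf has 0 children.
Per-node child counts:
  node 4: 1 child(ren)
  node 21: 2 child(ren)
  node 15: 2 child(ren)
  node 14: 0 child(ren)
  node 16: 1 child(ren)
  node 20: 1 child(ren)
  node 17: 0 child(ren)
  node 31: 1 child(ren)
  node 23: 0 child(ren)
Matching nodes: [14, 17, 23]
Count of leaf nodes: 3


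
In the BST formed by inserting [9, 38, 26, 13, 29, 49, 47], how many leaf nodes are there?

Tree built from: [9, 38, 26, 13, 29, 49, 47]
Tree (level-order array): [9, None, 38, 26, 49, 13, 29, 47]
Rule: A leaf has 0 children.
Per-node child counts:
  node 9: 1 child(ren)
  node 38: 2 child(ren)
  node 26: 2 child(ren)
  node 13: 0 child(ren)
  node 29: 0 child(ren)
  node 49: 1 child(ren)
  node 47: 0 child(ren)
Matching nodes: [13, 29, 47]
Count of leaf nodes: 3


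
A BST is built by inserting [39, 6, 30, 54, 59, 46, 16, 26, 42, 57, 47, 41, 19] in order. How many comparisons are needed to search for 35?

Search path for 35: 39 -> 6 -> 30
Found: False
Comparisons: 3


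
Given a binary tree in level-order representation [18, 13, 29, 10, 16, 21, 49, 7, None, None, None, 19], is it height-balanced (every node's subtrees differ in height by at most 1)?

Tree (level-order array): [18, 13, 29, 10, 16, 21, 49, 7, None, None, None, 19]
Definition: a tree is height-balanced if, at every node, |h(left) - h(right)| <= 1 (empty subtree has height -1).
Bottom-up per-node check:
  node 7: h_left=-1, h_right=-1, diff=0 [OK], height=0
  node 10: h_left=0, h_right=-1, diff=1 [OK], height=1
  node 16: h_left=-1, h_right=-1, diff=0 [OK], height=0
  node 13: h_left=1, h_right=0, diff=1 [OK], height=2
  node 19: h_left=-1, h_right=-1, diff=0 [OK], height=0
  node 21: h_left=0, h_right=-1, diff=1 [OK], height=1
  node 49: h_left=-1, h_right=-1, diff=0 [OK], height=0
  node 29: h_left=1, h_right=0, diff=1 [OK], height=2
  node 18: h_left=2, h_right=2, diff=0 [OK], height=3
All nodes satisfy the balance condition.
Result: Balanced


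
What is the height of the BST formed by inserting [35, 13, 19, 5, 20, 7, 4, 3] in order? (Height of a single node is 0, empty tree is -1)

Insertion order: [35, 13, 19, 5, 20, 7, 4, 3]
Tree (level-order array): [35, 13, None, 5, 19, 4, 7, None, 20, 3]
Compute height bottom-up (empty subtree = -1):
  height(3) = 1 + max(-1, -1) = 0
  height(4) = 1 + max(0, -1) = 1
  height(7) = 1 + max(-1, -1) = 0
  height(5) = 1 + max(1, 0) = 2
  height(20) = 1 + max(-1, -1) = 0
  height(19) = 1 + max(-1, 0) = 1
  height(13) = 1 + max(2, 1) = 3
  height(35) = 1 + max(3, -1) = 4
Height = 4


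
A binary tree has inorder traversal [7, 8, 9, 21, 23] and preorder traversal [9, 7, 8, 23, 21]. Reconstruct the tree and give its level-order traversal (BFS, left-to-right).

Inorder:  [7, 8, 9, 21, 23]
Preorder: [9, 7, 8, 23, 21]
Algorithm: preorder visits root first, so consume preorder in order;
for each root, split the current inorder slice at that value into
left-subtree inorder and right-subtree inorder, then recurse.
Recursive splits:
  root=9; inorder splits into left=[7, 8], right=[21, 23]
  root=7; inorder splits into left=[], right=[8]
  root=8; inorder splits into left=[], right=[]
  root=23; inorder splits into left=[21], right=[]
  root=21; inorder splits into left=[], right=[]
Reconstructed level-order: [9, 7, 23, 8, 21]


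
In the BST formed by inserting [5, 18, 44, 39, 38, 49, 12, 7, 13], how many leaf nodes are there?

Tree built from: [5, 18, 44, 39, 38, 49, 12, 7, 13]
Tree (level-order array): [5, None, 18, 12, 44, 7, 13, 39, 49, None, None, None, None, 38]
Rule: A leaf has 0 children.
Per-node child counts:
  node 5: 1 child(ren)
  node 18: 2 child(ren)
  node 12: 2 child(ren)
  node 7: 0 child(ren)
  node 13: 0 child(ren)
  node 44: 2 child(ren)
  node 39: 1 child(ren)
  node 38: 0 child(ren)
  node 49: 0 child(ren)
Matching nodes: [7, 13, 38, 49]
Count of leaf nodes: 4


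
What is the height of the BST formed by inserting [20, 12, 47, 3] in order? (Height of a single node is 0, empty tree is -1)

Insertion order: [20, 12, 47, 3]
Tree (level-order array): [20, 12, 47, 3]
Compute height bottom-up (empty subtree = -1):
  height(3) = 1 + max(-1, -1) = 0
  height(12) = 1 + max(0, -1) = 1
  height(47) = 1 + max(-1, -1) = 0
  height(20) = 1 + max(1, 0) = 2
Height = 2


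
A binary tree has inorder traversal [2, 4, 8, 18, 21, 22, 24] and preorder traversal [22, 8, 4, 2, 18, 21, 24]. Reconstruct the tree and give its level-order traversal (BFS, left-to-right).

Inorder:  [2, 4, 8, 18, 21, 22, 24]
Preorder: [22, 8, 4, 2, 18, 21, 24]
Algorithm: preorder visits root first, so consume preorder in order;
for each root, split the current inorder slice at that value into
left-subtree inorder and right-subtree inorder, then recurse.
Recursive splits:
  root=22; inorder splits into left=[2, 4, 8, 18, 21], right=[24]
  root=8; inorder splits into left=[2, 4], right=[18, 21]
  root=4; inorder splits into left=[2], right=[]
  root=2; inorder splits into left=[], right=[]
  root=18; inorder splits into left=[], right=[21]
  root=21; inorder splits into left=[], right=[]
  root=24; inorder splits into left=[], right=[]
Reconstructed level-order: [22, 8, 24, 4, 18, 2, 21]


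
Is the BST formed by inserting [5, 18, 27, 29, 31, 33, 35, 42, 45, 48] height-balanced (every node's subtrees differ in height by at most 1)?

Tree (level-order array): [5, None, 18, None, 27, None, 29, None, 31, None, 33, None, 35, None, 42, None, 45, None, 48]
Definition: a tree is height-balanced if, at every node, |h(left) - h(right)| <= 1 (empty subtree has height -1).
Bottom-up per-node check:
  node 48: h_left=-1, h_right=-1, diff=0 [OK], height=0
  node 45: h_left=-1, h_right=0, diff=1 [OK], height=1
  node 42: h_left=-1, h_right=1, diff=2 [FAIL (|-1-1|=2 > 1)], height=2
  node 35: h_left=-1, h_right=2, diff=3 [FAIL (|-1-2|=3 > 1)], height=3
  node 33: h_left=-1, h_right=3, diff=4 [FAIL (|-1-3|=4 > 1)], height=4
  node 31: h_left=-1, h_right=4, diff=5 [FAIL (|-1-4|=5 > 1)], height=5
  node 29: h_left=-1, h_right=5, diff=6 [FAIL (|-1-5|=6 > 1)], height=6
  node 27: h_left=-1, h_right=6, diff=7 [FAIL (|-1-6|=7 > 1)], height=7
  node 18: h_left=-1, h_right=7, diff=8 [FAIL (|-1-7|=8 > 1)], height=8
  node 5: h_left=-1, h_right=8, diff=9 [FAIL (|-1-8|=9 > 1)], height=9
Node 42 violates the condition: |-1 - 1| = 2 > 1.
Result: Not balanced


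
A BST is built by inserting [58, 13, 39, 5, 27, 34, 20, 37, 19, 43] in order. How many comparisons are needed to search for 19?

Search path for 19: 58 -> 13 -> 39 -> 27 -> 20 -> 19
Found: True
Comparisons: 6


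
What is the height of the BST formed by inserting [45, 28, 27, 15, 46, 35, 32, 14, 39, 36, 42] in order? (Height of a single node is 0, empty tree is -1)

Insertion order: [45, 28, 27, 15, 46, 35, 32, 14, 39, 36, 42]
Tree (level-order array): [45, 28, 46, 27, 35, None, None, 15, None, 32, 39, 14, None, None, None, 36, 42]
Compute height bottom-up (empty subtree = -1):
  height(14) = 1 + max(-1, -1) = 0
  height(15) = 1 + max(0, -1) = 1
  height(27) = 1 + max(1, -1) = 2
  height(32) = 1 + max(-1, -1) = 0
  height(36) = 1 + max(-1, -1) = 0
  height(42) = 1 + max(-1, -1) = 0
  height(39) = 1 + max(0, 0) = 1
  height(35) = 1 + max(0, 1) = 2
  height(28) = 1 + max(2, 2) = 3
  height(46) = 1 + max(-1, -1) = 0
  height(45) = 1 + max(3, 0) = 4
Height = 4


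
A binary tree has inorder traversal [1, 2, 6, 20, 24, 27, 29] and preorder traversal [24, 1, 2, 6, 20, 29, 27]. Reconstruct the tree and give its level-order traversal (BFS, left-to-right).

Inorder:  [1, 2, 6, 20, 24, 27, 29]
Preorder: [24, 1, 2, 6, 20, 29, 27]
Algorithm: preorder visits root first, so consume preorder in order;
for each root, split the current inorder slice at that value into
left-subtree inorder and right-subtree inorder, then recurse.
Recursive splits:
  root=24; inorder splits into left=[1, 2, 6, 20], right=[27, 29]
  root=1; inorder splits into left=[], right=[2, 6, 20]
  root=2; inorder splits into left=[], right=[6, 20]
  root=6; inorder splits into left=[], right=[20]
  root=20; inorder splits into left=[], right=[]
  root=29; inorder splits into left=[27], right=[]
  root=27; inorder splits into left=[], right=[]
Reconstructed level-order: [24, 1, 29, 2, 27, 6, 20]


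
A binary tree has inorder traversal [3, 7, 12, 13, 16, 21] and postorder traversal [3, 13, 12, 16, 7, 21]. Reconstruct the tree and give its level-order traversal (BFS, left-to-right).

Inorder:   [3, 7, 12, 13, 16, 21]
Postorder: [3, 13, 12, 16, 7, 21]
Algorithm: postorder visits root last, so walk postorder right-to-left;
each value is the root of the current inorder slice — split it at that
value, recurse on the right subtree first, then the left.
Recursive splits:
  root=21; inorder splits into left=[3, 7, 12, 13, 16], right=[]
  root=7; inorder splits into left=[3], right=[12, 13, 16]
  root=16; inorder splits into left=[12, 13], right=[]
  root=12; inorder splits into left=[], right=[13]
  root=13; inorder splits into left=[], right=[]
  root=3; inorder splits into left=[], right=[]
Reconstructed level-order: [21, 7, 3, 16, 12, 13]


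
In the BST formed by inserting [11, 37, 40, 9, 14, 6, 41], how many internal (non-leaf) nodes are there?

Tree built from: [11, 37, 40, 9, 14, 6, 41]
Tree (level-order array): [11, 9, 37, 6, None, 14, 40, None, None, None, None, None, 41]
Rule: An internal node has at least one child.
Per-node child counts:
  node 11: 2 child(ren)
  node 9: 1 child(ren)
  node 6: 0 child(ren)
  node 37: 2 child(ren)
  node 14: 0 child(ren)
  node 40: 1 child(ren)
  node 41: 0 child(ren)
Matching nodes: [11, 9, 37, 40]
Count of internal (non-leaf) nodes: 4


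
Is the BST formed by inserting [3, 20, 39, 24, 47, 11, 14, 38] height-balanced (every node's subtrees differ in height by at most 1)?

Tree (level-order array): [3, None, 20, 11, 39, None, 14, 24, 47, None, None, None, 38]
Definition: a tree is height-balanced if, at every node, |h(left) - h(right)| <= 1 (empty subtree has height -1).
Bottom-up per-node check:
  node 14: h_left=-1, h_right=-1, diff=0 [OK], height=0
  node 11: h_left=-1, h_right=0, diff=1 [OK], height=1
  node 38: h_left=-1, h_right=-1, diff=0 [OK], height=0
  node 24: h_left=-1, h_right=0, diff=1 [OK], height=1
  node 47: h_left=-1, h_right=-1, diff=0 [OK], height=0
  node 39: h_left=1, h_right=0, diff=1 [OK], height=2
  node 20: h_left=1, h_right=2, diff=1 [OK], height=3
  node 3: h_left=-1, h_right=3, diff=4 [FAIL (|-1-3|=4 > 1)], height=4
Node 3 violates the condition: |-1 - 3| = 4 > 1.
Result: Not balanced


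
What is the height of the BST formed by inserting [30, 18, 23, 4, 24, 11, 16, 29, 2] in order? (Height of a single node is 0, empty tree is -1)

Insertion order: [30, 18, 23, 4, 24, 11, 16, 29, 2]
Tree (level-order array): [30, 18, None, 4, 23, 2, 11, None, 24, None, None, None, 16, None, 29]
Compute height bottom-up (empty subtree = -1):
  height(2) = 1 + max(-1, -1) = 0
  height(16) = 1 + max(-1, -1) = 0
  height(11) = 1 + max(-1, 0) = 1
  height(4) = 1 + max(0, 1) = 2
  height(29) = 1 + max(-1, -1) = 0
  height(24) = 1 + max(-1, 0) = 1
  height(23) = 1 + max(-1, 1) = 2
  height(18) = 1 + max(2, 2) = 3
  height(30) = 1 + max(3, -1) = 4
Height = 4


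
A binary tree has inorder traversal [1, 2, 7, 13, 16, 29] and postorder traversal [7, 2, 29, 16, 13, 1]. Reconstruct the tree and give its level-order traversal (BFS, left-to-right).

Inorder:   [1, 2, 7, 13, 16, 29]
Postorder: [7, 2, 29, 16, 13, 1]
Algorithm: postorder visits root last, so walk postorder right-to-left;
each value is the root of the current inorder slice — split it at that
value, recurse on the right subtree first, then the left.
Recursive splits:
  root=1; inorder splits into left=[], right=[2, 7, 13, 16, 29]
  root=13; inorder splits into left=[2, 7], right=[16, 29]
  root=16; inorder splits into left=[], right=[29]
  root=29; inorder splits into left=[], right=[]
  root=2; inorder splits into left=[], right=[7]
  root=7; inorder splits into left=[], right=[]
Reconstructed level-order: [1, 13, 2, 16, 7, 29]


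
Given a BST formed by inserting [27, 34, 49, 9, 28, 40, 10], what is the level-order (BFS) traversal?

Tree insertion order: [27, 34, 49, 9, 28, 40, 10]
Tree (level-order array): [27, 9, 34, None, 10, 28, 49, None, None, None, None, 40]
BFS from the root, enqueuing left then right child of each popped node:
  queue [27] -> pop 27, enqueue [9, 34], visited so far: [27]
  queue [9, 34] -> pop 9, enqueue [10], visited so far: [27, 9]
  queue [34, 10] -> pop 34, enqueue [28, 49], visited so far: [27, 9, 34]
  queue [10, 28, 49] -> pop 10, enqueue [none], visited so far: [27, 9, 34, 10]
  queue [28, 49] -> pop 28, enqueue [none], visited so far: [27, 9, 34, 10, 28]
  queue [49] -> pop 49, enqueue [40], visited so far: [27, 9, 34, 10, 28, 49]
  queue [40] -> pop 40, enqueue [none], visited so far: [27, 9, 34, 10, 28, 49, 40]
Result: [27, 9, 34, 10, 28, 49, 40]


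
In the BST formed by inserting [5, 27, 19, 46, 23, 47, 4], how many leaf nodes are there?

Tree built from: [5, 27, 19, 46, 23, 47, 4]
Tree (level-order array): [5, 4, 27, None, None, 19, 46, None, 23, None, 47]
Rule: A leaf has 0 children.
Per-node child counts:
  node 5: 2 child(ren)
  node 4: 0 child(ren)
  node 27: 2 child(ren)
  node 19: 1 child(ren)
  node 23: 0 child(ren)
  node 46: 1 child(ren)
  node 47: 0 child(ren)
Matching nodes: [4, 23, 47]
Count of leaf nodes: 3


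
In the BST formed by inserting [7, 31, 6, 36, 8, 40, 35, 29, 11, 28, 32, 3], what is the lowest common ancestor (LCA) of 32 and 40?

Tree insertion order: [7, 31, 6, 36, 8, 40, 35, 29, 11, 28, 32, 3]
Tree (level-order array): [7, 6, 31, 3, None, 8, 36, None, None, None, 29, 35, 40, 11, None, 32, None, None, None, None, 28]
In a BST, the LCA of p=32, q=40 is the first node v on the
root-to-leaf path with p <= v <= q (go left if both < v, right if both > v).
Walk from root:
  at 7: both 32 and 40 > 7, go right
  at 31: both 32 and 40 > 31, go right
  at 36: 32 <= 36 <= 40, this is the LCA
LCA = 36


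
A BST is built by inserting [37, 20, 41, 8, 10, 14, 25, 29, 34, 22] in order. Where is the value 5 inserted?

Starting tree (level order): [37, 20, 41, 8, 25, None, None, None, 10, 22, 29, None, 14, None, None, None, 34]
Insertion path: 37 -> 20 -> 8
Result: insert 5 as left child of 8
Final tree (level order): [37, 20, 41, 8, 25, None, None, 5, 10, 22, 29, None, None, None, 14, None, None, None, 34]


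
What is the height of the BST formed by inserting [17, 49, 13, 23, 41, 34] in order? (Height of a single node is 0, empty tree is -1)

Insertion order: [17, 49, 13, 23, 41, 34]
Tree (level-order array): [17, 13, 49, None, None, 23, None, None, 41, 34]
Compute height bottom-up (empty subtree = -1):
  height(13) = 1 + max(-1, -1) = 0
  height(34) = 1 + max(-1, -1) = 0
  height(41) = 1 + max(0, -1) = 1
  height(23) = 1 + max(-1, 1) = 2
  height(49) = 1 + max(2, -1) = 3
  height(17) = 1 + max(0, 3) = 4
Height = 4


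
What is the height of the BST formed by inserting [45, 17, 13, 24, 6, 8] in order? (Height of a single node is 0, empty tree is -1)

Insertion order: [45, 17, 13, 24, 6, 8]
Tree (level-order array): [45, 17, None, 13, 24, 6, None, None, None, None, 8]
Compute height bottom-up (empty subtree = -1):
  height(8) = 1 + max(-1, -1) = 0
  height(6) = 1 + max(-1, 0) = 1
  height(13) = 1 + max(1, -1) = 2
  height(24) = 1 + max(-1, -1) = 0
  height(17) = 1 + max(2, 0) = 3
  height(45) = 1 + max(3, -1) = 4
Height = 4


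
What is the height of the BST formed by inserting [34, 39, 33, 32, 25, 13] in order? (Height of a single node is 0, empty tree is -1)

Insertion order: [34, 39, 33, 32, 25, 13]
Tree (level-order array): [34, 33, 39, 32, None, None, None, 25, None, 13]
Compute height bottom-up (empty subtree = -1):
  height(13) = 1 + max(-1, -1) = 0
  height(25) = 1 + max(0, -1) = 1
  height(32) = 1 + max(1, -1) = 2
  height(33) = 1 + max(2, -1) = 3
  height(39) = 1 + max(-1, -1) = 0
  height(34) = 1 + max(3, 0) = 4
Height = 4


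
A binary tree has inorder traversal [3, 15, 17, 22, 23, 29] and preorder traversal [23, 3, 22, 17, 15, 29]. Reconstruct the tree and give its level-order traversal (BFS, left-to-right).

Inorder:  [3, 15, 17, 22, 23, 29]
Preorder: [23, 3, 22, 17, 15, 29]
Algorithm: preorder visits root first, so consume preorder in order;
for each root, split the current inorder slice at that value into
left-subtree inorder and right-subtree inorder, then recurse.
Recursive splits:
  root=23; inorder splits into left=[3, 15, 17, 22], right=[29]
  root=3; inorder splits into left=[], right=[15, 17, 22]
  root=22; inorder splits into left=[15, 17], right=[]
  root=17; inorder splits into left=[15], right=[]
  root=15; inorder splits into left=[], right=[]
  root=29; inorder splits into left=[], right=[]
Reconstructed level-order: [23, 3, 29, 22, 17, 15]


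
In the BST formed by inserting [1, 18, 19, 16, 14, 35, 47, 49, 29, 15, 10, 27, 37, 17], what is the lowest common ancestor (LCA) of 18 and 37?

Tree insertion order: [1, 18, 19, 16, 14, 35, 47, 49, 29, 15, 10, 27, 37, 17]
Tree (level-order array): [1, None, 18, 16, 19, 14, 17, None, 35, 10, 15, None, None, 29, 47, None, None, None, None, 27, None, 37, 49]
In a BST, the LCA of p=18, q=37 is the first node v on the
root-to-leaf path with p <= v <= q (go left if both < v, right if both > v).
Walk from root:
  at 1: both 18 and 37 > 1, go right
  at 18: 18 <= 18 <= 37, this is the LCA
LCA = 18


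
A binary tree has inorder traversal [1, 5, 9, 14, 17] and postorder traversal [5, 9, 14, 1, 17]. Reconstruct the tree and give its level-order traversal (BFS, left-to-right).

Inorder:   [1, 5, 9, 14, 17]
Postorder: [5, 9, 14, 1, 17]
Algorithm: postorder visits root last, so walk postorder right-to-left;
each value is the root of the current inorder slice — split it at that
value, recurse on the right subtree first, then the left.
Recursive splits:
  root=17; inorder splits into left=[1, 5, 9, 14], right=[]
  root=1; inorder splits into left=[], right=[5, 9, 14]
  root=14; inorder splits into left=[5, 9], right=[]
  root=9; inorder splits into left=[5], right=[]
  root=5; inorder splits into left=[], right=[]
Reconstructed level-order: [17, 1, 14, 9, 5]


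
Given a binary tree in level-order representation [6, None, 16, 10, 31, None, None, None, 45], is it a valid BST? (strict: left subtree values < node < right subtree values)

Level-order array: [6, None, 16, 10, 31, None, None, None, 45]
Validate using subtree bounds (lo, hi): at each node, require lo < value < hi,
then recurse left with hi=value and right with lo=value.
Preorder trace (stopping at first violation):
  at node 6 with bounds (-inf, +inf): OK
  at node 16 with bounds (6, +inf): OK
  at node 10 with bounds (6, 16): OK
  at node 31 with bounds (16, +inf): OK
  at node 45 with bounds (31, +inf): OK
No violation found at any node.
Result: Valid BST
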